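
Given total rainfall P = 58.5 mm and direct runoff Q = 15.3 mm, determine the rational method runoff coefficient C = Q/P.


The runoff coefficient C = runoff depth / rainfall depth.
C = 15.3 / 58.5
  = 0.2615.

0.2615


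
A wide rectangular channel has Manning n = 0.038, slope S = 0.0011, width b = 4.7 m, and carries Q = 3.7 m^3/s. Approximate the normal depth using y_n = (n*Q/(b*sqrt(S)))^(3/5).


We use the wide-channel approximation y_n = (n*Q/(b*sqrt(S)))^(3/5).
sqrt(S) = sqrt(0.0011) = 0.033166.
Numerator: n*Q = 0.038 * 3.7 = 0.1406.
Denominator: b*sqrt(S) = 4.7 * 0.033166 = 0.15588.
arg = 0.902.
y_n = 0.902^(3/5) = 0.94 m.

0.94


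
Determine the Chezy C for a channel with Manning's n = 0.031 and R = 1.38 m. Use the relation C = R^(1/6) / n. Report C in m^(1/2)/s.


The Chezy coefficient relates to Manning's n through C = R^(1/6) / n.
R^(1/6) = 1.38^(1/6) = 1.055148.
C = 1.055148 / 0.031 = 34.04 m^(1/2)/s.

34.04


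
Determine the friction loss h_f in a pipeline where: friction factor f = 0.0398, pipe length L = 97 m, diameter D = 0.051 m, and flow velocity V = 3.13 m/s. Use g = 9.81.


Darcy-Weisbach equation: h_f = f * (L/D) * V^2/(2g).
f * L/D = 0.0398 * 97/0.051 = 75.698.
V^2/(2g) = 3.13^2 / (2*9.81) = 9.7969 / 19.62 = 0.4993 m.
h_f = 75.698 * 0.4993 = 37.798 m.

37.798


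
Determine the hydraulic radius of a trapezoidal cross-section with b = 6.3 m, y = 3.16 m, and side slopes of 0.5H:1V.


For a trapezoidal section with side slope z:
A = (b + z*y)*y = (6.3 + 0.5*3.16)*3.16 = 24.901 m^2.
P = b + 2*y*sqrt(1 + z^2) = 6.3 + 2*3.16*sqrt(1 + 0.5^2) = 13.366 m.
R = A/P = 24.901 / 13.366 = 1.863 m.

1.863


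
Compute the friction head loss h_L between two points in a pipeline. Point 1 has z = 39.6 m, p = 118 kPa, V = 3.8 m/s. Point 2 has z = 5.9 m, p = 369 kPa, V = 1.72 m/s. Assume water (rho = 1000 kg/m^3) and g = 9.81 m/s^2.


Total head at each section: H = z + p/(rho*g) + V^2/(2g).
H1 = 39.6 + 118*1000/(1000*9.81) + 3.8^2/(2*9.81)
   = 39.6 + 12.029 + 0.736
   = 52.365 m.
H2 = 5.9 + 369*1000/(1000*9.81) + 1.72^2/(2*9.81)
   = 5.9 + 37.615 + 0.1508
   = 43.665 m.
h_L = H1 - H2 = 52.365 - 43.665 = 8.699 m.

8.699


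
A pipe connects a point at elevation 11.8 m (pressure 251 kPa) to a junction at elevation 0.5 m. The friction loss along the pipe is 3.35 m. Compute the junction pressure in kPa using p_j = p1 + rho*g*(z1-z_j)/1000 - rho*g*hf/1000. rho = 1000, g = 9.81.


Junction pressure: p_j = p1 + rho*g*(z1 - z_j)/1000 - rho*g*hf/1000.
Elevation term = 1000*9.81*(11.8 - 0.5)/1000 = 110.853 kPa.
Friction term = 1000*9.81*3.35/1000 = 32.864 kPa.
p_j = 251 + 110.853 - 32.864 = 328.99 kPa.

328.99


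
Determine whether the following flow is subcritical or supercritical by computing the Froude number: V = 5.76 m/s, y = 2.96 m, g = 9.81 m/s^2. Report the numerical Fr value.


The Froude number is defined as Fr = V / sqrt(g*y).
g*y = 9.81 * 2.96 = 29.0376.
sqrt(g*y) = sqrt(29.0376) = 5.3887.
Fr = 5.76 / 5.3887 = 1.0689.
Since Fr > 1, the flow is supercritical.

1.0689


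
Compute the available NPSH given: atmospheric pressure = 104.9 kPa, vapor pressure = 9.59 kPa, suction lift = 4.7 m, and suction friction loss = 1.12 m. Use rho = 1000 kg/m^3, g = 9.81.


NPSHa = p_atm/(rho*g) - z_s - hf_s - p_vap/(rho*g).
p_atm/(rho*g) = 104.9*1000 / (1000*9.81) = 10.693 m.
p_vap/(rho*g) = 9.59*1000 / (1000*9.81) = 0.978 m.
NPSHa = 10.693 - 4.7 - 1.12 - 0.978
      = 3.9 m.

3.9


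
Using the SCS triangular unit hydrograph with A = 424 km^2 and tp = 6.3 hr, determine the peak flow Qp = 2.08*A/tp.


SCS formula: Qp = 2.08 * A / tp.
Qp = 2.08 * 424 / 6.3
   = 881.92 / 6.3
   = 139.99 m^3/s per cm.

139.99


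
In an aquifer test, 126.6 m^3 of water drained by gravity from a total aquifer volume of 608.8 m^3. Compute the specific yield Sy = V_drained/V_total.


Specific yield Sy = Volume drained / Total volume.
Sy = 126.6 / 608.8
   = 0.208.

0.208


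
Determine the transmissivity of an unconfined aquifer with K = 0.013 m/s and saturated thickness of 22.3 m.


Transmissivity is defined as T = K * h.
T = 0.013 * 22.3
  = 0.2899 m^2/s.

0.2899


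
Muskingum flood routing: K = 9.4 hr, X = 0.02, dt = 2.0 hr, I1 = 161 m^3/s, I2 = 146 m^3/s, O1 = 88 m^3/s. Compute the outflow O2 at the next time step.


Muskingum coefficients:
denom = 2*K*(1-X) + dt = 2*9.4*(1-0.02) + 2.0 = 20.424.
C0 = (dt - 2*K*X)/denom = (2.0 - 2*9.4*0.02)/20.424 = 0.0795.
C1 = (dt + 2*K*X)/denom = (2.0 + 2*9.4*0.02)/20.424 = 0.1163.
C2 = (2*K*(1-X) - dt)/denom = 0.8042.
O2 = C0*I2 + C1*I1 + C2*O1
   = 0.0795*146 + 0.1163*161 + 0.8042*88
   = 101.1 m^3/s.

101.1


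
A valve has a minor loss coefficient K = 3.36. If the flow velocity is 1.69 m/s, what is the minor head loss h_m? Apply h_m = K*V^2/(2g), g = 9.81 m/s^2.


Minor loss formula: h_m = K * V^2/(2g).
V^2 = 1.69^2 = 2.8561.
V^2/(2g) = 2.8561 / 19.62 = 0.1456 m.
h_m = 3.36 * 0.1456 = 0.4891 m.

0.4891


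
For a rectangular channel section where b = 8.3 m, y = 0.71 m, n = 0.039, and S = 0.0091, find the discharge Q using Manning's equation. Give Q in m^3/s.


For a rectangular channel, the cross-sectional area A = b * y = 8.3 * 0.71 = 5.89 m^2.
The wetted perimeter P = b + 2y = 8.3 + 2*0.71 = 9.72 m.
Hydraulic radius R = A/P = 5.89/9.72 = 0.6063 m.
Velocity V = (1/n)*R^(2/3)*S^(1/2) = (1/0.039)*0.6063^(2/3)*0.0091^(1/2) = 1.7521 m/s.
Discharge Q = A * V = 5.89 * 1.7521 = 10.325 m^3/s.

10.325


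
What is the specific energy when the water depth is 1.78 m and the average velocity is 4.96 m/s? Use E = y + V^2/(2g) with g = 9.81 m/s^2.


Specific energy E = y + V^2/(2g).
Velocity head = V^2/(2g) = 4.96^2 / (2*9.81) = 24.6016 / 19.62 = 1.2539 m.
E = 1.78 + 1.2539 = 3.0339 m.

3.0339


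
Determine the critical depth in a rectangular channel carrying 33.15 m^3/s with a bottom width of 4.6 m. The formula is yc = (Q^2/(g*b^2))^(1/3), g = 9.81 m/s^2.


Using yc = (Q^2 / (g * b^2))^(1/3):
Q^2 = 33.15^2 = 1098.92.
g * b^2 = 9.81 * 4.6^2 = 9.81 * 21.16 = 207.58.
Q^2 / (g*b^2) = 1098.92 / 207.58 = 5.294.
yc = 5.294^(1/3) = 1.7429 m.

1.7429


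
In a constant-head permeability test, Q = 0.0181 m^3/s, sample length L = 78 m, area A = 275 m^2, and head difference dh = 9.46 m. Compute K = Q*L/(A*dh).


From K = Q*L / (A*dh):
Numerator: Q*L = 0.0181 * 78 = 1.4118.
Denominator: A*dh = 275 * 9.46 = 2601.5.
K = 1.4118 / 2601.5 = 0.000543 m/s.

0.000543


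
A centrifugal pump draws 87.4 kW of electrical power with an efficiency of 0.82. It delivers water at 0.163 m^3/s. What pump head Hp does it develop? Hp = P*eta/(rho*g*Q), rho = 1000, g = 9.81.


Pump head formula: Hp = P * eta / (rho * g * Q).
Numerator: P * eta = 87.4 * 1000 * 0.82 = 71668.0 W.
Denominator: rho * g * Q = 1000 * 9.81 * 0.163 = 1599.03.
Hp = 71668.0 / 1599.03 = 44.82 m.

44.82


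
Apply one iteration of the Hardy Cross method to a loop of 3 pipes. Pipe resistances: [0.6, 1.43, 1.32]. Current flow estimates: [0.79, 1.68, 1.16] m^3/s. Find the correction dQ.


Numerator terms (r*Q*|Q|): 0.6*0.79*|0.79| = 0.3745; 1.43*1.68*|1.68| = 4.036; 1.32*1.16*|1.16| = 1.7762.
Sum of numerator = 6.1867.
Denominator terms (r*|Q|): 0.6*|0.79| = 0.474; 1.43*|1.68| = 2.4024; 1.32*|1.16| = 1.5312.
2 * sum of denominator = 2 * 4.4076 = 8.8152.
dQ = -6.1867 / 8.8152 = -0.7018 m^3/s.

-0.7018


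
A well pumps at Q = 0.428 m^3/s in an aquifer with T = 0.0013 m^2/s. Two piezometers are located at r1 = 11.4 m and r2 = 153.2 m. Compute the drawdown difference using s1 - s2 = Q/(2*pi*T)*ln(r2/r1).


Thiem equation: s1 - s2 = Q/(2*pi*T) * ln(r2/r1).
ln(r2/r1) = ln(153.2/11.4) = 2.5981.
Q/(2*pi*T) = 0.428 / (2*pi*0.0013) = 0.428 / 0.0082 = 52.3987.
s1 - s2 = 52.3987 * 2.5981 = 136.1387 m.

136.1387


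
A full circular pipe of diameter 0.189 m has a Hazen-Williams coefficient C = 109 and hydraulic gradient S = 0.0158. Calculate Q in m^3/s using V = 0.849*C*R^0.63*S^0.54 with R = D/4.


For a full circular pipe, R = D/4 = 0.189/4 = 0.0473 m.
V = 0.849 * 109 * 0.0473^0.63 * 0.0158^0.54
  = 0.849 * 109 * 0.146175 * 0.106482
  = 1.4404 m/s.
Pipe area A = pi*D^2/4 = pi*0.189^2/4 = 0.0281 m^2.
Q = A * V = 0.0281 * 1.4404 = 0.0404 m^3/s.

0.0404


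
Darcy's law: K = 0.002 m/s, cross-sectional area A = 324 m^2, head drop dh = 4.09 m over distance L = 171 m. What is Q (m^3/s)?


Darcy's law: Q = K * A * i, where i = dh/L.
Hydraulic gradient i = 4.09 / 171 = 0.023918.
Q = 0.002 * 324 * 0.023918
  = 0.0155 m^3/s.

0.0155


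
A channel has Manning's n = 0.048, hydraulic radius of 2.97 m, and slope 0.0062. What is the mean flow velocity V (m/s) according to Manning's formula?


Manning's equation gives V = (1/n) * R^(2/3) * S^(1/2).
First, compute R^(2/3) = 2.97^(2/3) = 2.0662.
Next, S^(1/2) = 0.0062^(1/2) = 0.07874.
Then 1/n = 1/0.048 = 20.83.
V = 20.83 * 2.0662 * 0.07874 = 3.3894 m/s.

3.3894


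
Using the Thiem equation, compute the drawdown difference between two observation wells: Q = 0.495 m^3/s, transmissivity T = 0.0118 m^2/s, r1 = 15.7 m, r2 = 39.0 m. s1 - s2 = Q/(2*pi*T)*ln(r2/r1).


Thiem equation: s1 - s2 = Q/(2*pi*T) * ln(r2/r1).
ln(r2/r1) = ln(39.0/15.7) = 0.9099.
Q/(2*pi*T) = 0.495 / (2*pi*0.0118) = 0.495 / 0.0741 = 6.6764.
s1 - s2 = 6.6764 * 0.9099 = 6.0749 m.

6.0749


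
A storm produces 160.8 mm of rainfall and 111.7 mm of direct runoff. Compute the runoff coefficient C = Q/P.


The runoff coefficient C = runoff depth / rainfall depth.
C = 111.7 / 160.8
  = 0.6947.

0.6947


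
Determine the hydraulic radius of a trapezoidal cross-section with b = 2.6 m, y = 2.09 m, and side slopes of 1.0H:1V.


For a trapezoidal section with side slope z:
A = (b + z*y)*y = (2.6 + 1.0*2.09)*2.09 = 9.802 m^2.
P = b + 2*y*sqrt(1 + z^2) = 2.6 + 2*2.09*sqrt(1 + 1.0^2) = 8.511 m.
R = A/P = 9.802 / 8.511 = 1.1516 m.

1.1516


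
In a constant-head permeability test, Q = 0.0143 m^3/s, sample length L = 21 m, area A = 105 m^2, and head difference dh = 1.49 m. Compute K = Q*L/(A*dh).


From K = Q*L / (A*dh):
Numerator: Q*L = 0.0143 * 21 = 0.3003.
Denominator: A*dh = 105 * 1.49 = 156.45.
K = 0.3003 / 156.45 = 0.001919 m/s.

0.001919


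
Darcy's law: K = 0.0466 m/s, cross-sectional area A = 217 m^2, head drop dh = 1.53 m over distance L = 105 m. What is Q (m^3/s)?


Darcy's law: Q = K * A * i, where i = dh/L.
Hydraulic gradient i = 1.53 / 105 = 0.014571.
Q = 0.0466 * 217 * 0.014571
  = 0.1473 m^3/s.

0.1473


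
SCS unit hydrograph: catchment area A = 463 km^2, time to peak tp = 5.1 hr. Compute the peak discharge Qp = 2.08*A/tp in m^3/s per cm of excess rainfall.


SCS formula: Qp = 2.08 * A / tp.
Qp = 2.08 * 463 / 5.1
   = 963.04 / 5.1
   = 188.83 m^3/s per cm.

188.83


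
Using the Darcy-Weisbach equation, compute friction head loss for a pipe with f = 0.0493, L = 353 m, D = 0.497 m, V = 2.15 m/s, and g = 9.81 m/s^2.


Darcy-Weisbach equation: h_f = f * (L/D) * V^2/(2g).
f * L/D = 0.0493 * 353/0.497 = 35.0159.
V^2/(2g) = 2.15^2 / (2*9.81) = 4.6225 / 19.62 = 0.2356 m.
h_f = 35.0159 * 0.2356 = 8.25 m.

8.25


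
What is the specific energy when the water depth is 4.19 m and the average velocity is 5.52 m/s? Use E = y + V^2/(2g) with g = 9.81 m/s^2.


Specific energy E = y + V^2/(2g).
Velocity head = V^2/(2g) = 5.52^2 / (2*9.81) = 30.4704 / 19.62 = 1.553 m.
E = 4.19 + 1.553 = 5.743 m.

5.743


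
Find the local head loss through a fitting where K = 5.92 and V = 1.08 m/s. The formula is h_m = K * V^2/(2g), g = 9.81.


Minor loss formula: h_m = K * V^2/(2g).
V^2 = 1.08^2 = 1.1664.
V^2/(2g) = 1.1664 / 19.62 = 0.0594 m.
h_m = 5.92 * 0.0594 = 0.3519 m.

0.3519


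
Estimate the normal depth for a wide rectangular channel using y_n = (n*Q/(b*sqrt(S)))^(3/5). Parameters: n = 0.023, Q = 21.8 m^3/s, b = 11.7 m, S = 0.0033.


We use the wide-channel approximation y_n = (n*Q/(b*sqrt(S)))^(3/5).
sqrt(S) = sqrt(0.0033) = 0.057446.
Numerator: n*Q = 0.023 * 21.8 = 0.5014.
Denominator: b*sqrt(S) = 11.7 * 0.057446 = 0.672118.
arg = 0.746.
y_n = 0.746^(3/5) = 0.8388 m.

0.8388


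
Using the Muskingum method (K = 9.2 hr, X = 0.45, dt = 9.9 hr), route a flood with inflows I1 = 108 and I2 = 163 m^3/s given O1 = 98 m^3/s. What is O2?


Muskingum coefficients:
denom = 2*K*(1-X) + dt = 2*9.2*(1-0.45) + 9.9 = 20.02.
C0 = (dt - 2*K*X)/denom = (9.9 - 2*9.2*0.45)/20.02 = 0.0809.
C1 = (dt + 2*K*X)/denom = (9.9 + 2*9.2*0.45)/20.02 = 0.9081.
C2 = (2*K*(1-X) - dt)/denom = 0.011.
O2 = C0*I2 + C1*I1 + C2*O1
   = 0.0809*163 + 0.9081*108 + 0.011*98
   = 112.34 m^3/s.

112.34


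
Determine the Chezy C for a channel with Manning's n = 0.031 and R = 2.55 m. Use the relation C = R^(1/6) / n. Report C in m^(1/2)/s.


The Chezy coefficient relates to Manning's n through C = R^(1/6) / n.
R^(1/6) = 2.55^(1/6) = 1.168844.
C = 1.168844 / 0.031 = 37.7 m^(1/2)/s.

37.7


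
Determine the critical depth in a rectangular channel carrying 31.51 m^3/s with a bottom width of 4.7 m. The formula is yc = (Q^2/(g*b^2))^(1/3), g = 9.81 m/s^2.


Using yc = (Q^2 / (g * b^2))^(1/3):
Q^2 = 31.51^2 = 992.88.
g * b^2 = 9.81 * 4.7^2 = 9.81 * 22.09 = 216.7.
Q^2 / (g*b^2) = 992.88 / 216.7 = 4.5818.
yc = 4.5818^(1/3) = 1.6609 m.

1.6609


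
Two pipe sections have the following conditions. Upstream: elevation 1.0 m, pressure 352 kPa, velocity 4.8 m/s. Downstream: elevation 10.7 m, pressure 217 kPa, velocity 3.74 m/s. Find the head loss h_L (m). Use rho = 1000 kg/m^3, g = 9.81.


Total head at each section: H = z + p/(rho*g) + V^2/(2g).
H1 = 1.0 + 352*1000/(1000*9.81) + 4.8^2/(2*9.81)
   = 1.0 + 35.882 + 1.1743
   = 38.056 m.
H2 = 10.7 + 217*1000/(1000*9.81) + 3.74^2/(2*9.81)
   = 10.7 + 22.12 + 0.7129
   = 33.533 m.
h_L = H1 - H2 = 38.056 - 33.533 = 4.523 m.

4.523


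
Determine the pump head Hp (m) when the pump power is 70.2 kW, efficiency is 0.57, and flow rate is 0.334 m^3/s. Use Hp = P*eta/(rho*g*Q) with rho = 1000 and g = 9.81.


Pump head formula: Hp = P * eta / (rho * g * Q).
Numerator: P * eta = 70.2 * 1000 * 0.57 = 40014.0 W.
Denominator: rho * g * Q = 1000 * 9.81 * 0.334 = 3276.54.
Hp = 40014.0 / 3276.54 = 12.21 m.

12.21


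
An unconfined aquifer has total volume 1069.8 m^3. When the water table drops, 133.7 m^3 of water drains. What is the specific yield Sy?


Specific yield Sy = Volume drained / Total volume.
Sy = 133.7 / 1069.8
   = 0.125.

0.125


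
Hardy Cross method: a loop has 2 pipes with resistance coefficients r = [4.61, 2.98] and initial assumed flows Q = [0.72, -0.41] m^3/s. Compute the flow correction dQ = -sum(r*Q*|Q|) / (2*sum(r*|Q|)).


Numerator terms (r*Q*|Q|): 4.61*0.72*|0.72| = 2.3898; 2.98*-0.41*|-0.41| = -0.5009.
Sum of numerator = 1.8889.
Denominator terms (r*|Q|): 4.61*|0.72| = 3.3192; 2.98*|-0.41| = 1.2218.
2 * sum of denominator = 2 * 4.541 = 9.082.
dQ = -1.8889 / 9.082 = -0.208 m^3/s.

-0.208


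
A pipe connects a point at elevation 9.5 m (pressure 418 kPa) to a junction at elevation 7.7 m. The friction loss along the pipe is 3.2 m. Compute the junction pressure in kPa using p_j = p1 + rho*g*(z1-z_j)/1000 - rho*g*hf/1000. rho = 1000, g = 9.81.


Junction pressure: p_j = p1 + rho*g*(z1 - z_j)/1000 - rho*g*hf/1000.
Elevation term = 1000*9.81*(9.5 - 7.7)/1000 = 17.658 kPa.
Friction term = 1000*9.81*3.2/1000 = 31.392 kPa.
p_j = 418 + 17.658 - 31.392 = 404.27 kPa.

404.27


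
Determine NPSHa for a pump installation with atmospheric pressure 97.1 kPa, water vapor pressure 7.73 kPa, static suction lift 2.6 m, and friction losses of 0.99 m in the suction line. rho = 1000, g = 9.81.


NPSHa = p_atm/(rho*g) - z_s - hf_s - p_vap/(rho*g).
p_atm/(rho*g) = 97.1*1000 / (1000*9.81) = 9.898 m.
p_vap/(rho*g) = 7.73*1000 / (1000*9.81) = 0.788 m.
NPSHa = 9.898 - 2.6 - 0.99 - 0.788
      = 5.52 m.

5.52


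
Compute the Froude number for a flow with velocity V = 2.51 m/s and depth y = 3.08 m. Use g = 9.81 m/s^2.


The Froude number is defined as Fr = V / sqrt(g*y).
g*y = 9.81 * 3.08 = 30.2148.
sqrt(g*y) = sqrt(30.2148) = 5.4968.
Fr = 2.51 / 5.4968 = 0.4566.

0.4566


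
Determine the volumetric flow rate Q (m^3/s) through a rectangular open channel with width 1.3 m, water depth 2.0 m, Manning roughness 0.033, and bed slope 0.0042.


For a rectangular channel, the cross-sectional area A = b * y = 1.3 * 2.0 = 2.6 m^2.
The wetted perimeter P = b + 2y = 1.3 + 2*2.0 = 5.3 m.
Hydraulic radius R = A/P = 2.6/5.3 = 0.4906 m.
Velocity V = (1/n)*R^(2/3)*S^(1/2) = (1/0.033)*0.4906^(2/3)*0.0042^(1/2) = 1.2215 m/s.
Discharge Q = A * V = 2.6 * 1.2215 = 3.176 m^3/s.

3.176


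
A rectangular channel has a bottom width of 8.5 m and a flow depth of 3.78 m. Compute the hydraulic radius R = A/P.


For a rectangular section:
Flow area A = b * y = 8.5 * 3.78 = 32.13 m^2.
Wetted perimeter P = b + 2y = 8.5 + 2*3.78 = 16.06 m.
Hydraulic radius R = A/P = 32.13 / 16.06 = 2.0006 m.

2.0006


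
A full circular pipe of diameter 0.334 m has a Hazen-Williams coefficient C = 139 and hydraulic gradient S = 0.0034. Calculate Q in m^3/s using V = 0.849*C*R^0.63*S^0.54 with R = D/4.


For a full circular pipe, R = D/4 = 0.334/4 = 0.0835 m.
V = 0.849 * 139 * 0.0835^0.63 * 0.0034^0.54
  = 0.849 * 139 * 0.209249 * 0.046451
  = 1.1471 m/s.
Pipe area A = pi*D^2/4 = pi*0.334^2/4 = 0.0876 m^2.
Q = A * V = 0.0876 * 1.1471 = 0.1005 m^3/s.

0.1005


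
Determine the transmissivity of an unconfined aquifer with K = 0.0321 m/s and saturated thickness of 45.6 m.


Transmissivity is defined as T = K * h.
T = 0.0321 * 45.6
  = 1.4638 m^2/s.

1.4638


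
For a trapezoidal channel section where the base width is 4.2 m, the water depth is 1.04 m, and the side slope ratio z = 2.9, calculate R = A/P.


For a trapezoidal section with side slope z:
A = (b + z*y)*y = (4.2 + 2.9*1.04)*1.04 = 7.505 m^2.
P = b + 2*y*sqrt(1 + z^2) = 4.2 + 2*1.04*sqrt(1 + 2.9^2) = 10.581 m.
R = A/P = 7.505 / 10.581 = 0.7093 m.

0.7093


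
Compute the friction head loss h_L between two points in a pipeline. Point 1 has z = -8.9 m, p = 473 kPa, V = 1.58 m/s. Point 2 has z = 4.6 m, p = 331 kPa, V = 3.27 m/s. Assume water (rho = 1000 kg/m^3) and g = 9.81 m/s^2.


Total head at each section: H = z + p/(rho*g) + V^2/(2g).
H1 = -8.9 + 473*1000/(1000*9.81) + 1.58^2/(2*9.81)
   = -8.9 + 48.216 + 0.1272
   = 39.443 m.
H2 = 4.6 + 331*1000/(1000*9.81) + 3.27^2/(2*9.81)
   = 4.6 + 33.741 + 0.545
   = 38.886 m.
h_L = H1 - H2 = 39.443 - 38.886 = 0.557 m.

0.557


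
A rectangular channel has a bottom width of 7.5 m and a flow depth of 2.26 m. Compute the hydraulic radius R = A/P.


For a rectangular section:
Flow area A = b * y = 7.5 * 2.26 = 16.95 m^2.
Wetted perimeter P = b + 2y = 7.5 + 2*2.26 = 12.02 m.
Hydraulic radius R = A/P = 16.95 / 12.02 = 1.4101 m.

1.4101


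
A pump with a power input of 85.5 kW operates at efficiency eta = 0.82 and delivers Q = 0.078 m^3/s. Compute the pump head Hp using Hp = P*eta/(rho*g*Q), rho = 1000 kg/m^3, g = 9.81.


Pump head formula: Hp = P * eta / (rho * g * Q).
Numerator: P * eta = 85.5 * 1000 * 0.82 = 70110.0 W.
Denominator: rho * g * Q = 1000 * 9.81 * 0.078 = 765.18.
Hp = 70110.0 / 765.18 = 91.63 m.

91.63


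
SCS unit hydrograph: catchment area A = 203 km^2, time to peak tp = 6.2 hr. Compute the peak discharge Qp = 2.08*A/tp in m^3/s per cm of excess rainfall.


SCS formula: Qp = 2.08 * A / tp.
Qp = 2.08 * 203 / 6.2
   = 422.24 / 6.2
   = 68.1 m^3/s per cm.

68.1


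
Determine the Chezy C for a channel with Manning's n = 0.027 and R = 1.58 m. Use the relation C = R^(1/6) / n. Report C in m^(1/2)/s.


The Chezy coefficient relates to Manning's n through C = R^(1/6) / n.
R^(1/6) = 1.58^(1/6) = 1.079219.
C = 1.079219 / 0.027 = 39.97 m^(1/2)/s.

39.97


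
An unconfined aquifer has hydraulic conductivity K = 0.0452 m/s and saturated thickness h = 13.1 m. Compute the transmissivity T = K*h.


Transmissivity is defined as T = K * h.
T = 0.0452 * 13.1
  = 0.5921 m^2/s.

0.5921


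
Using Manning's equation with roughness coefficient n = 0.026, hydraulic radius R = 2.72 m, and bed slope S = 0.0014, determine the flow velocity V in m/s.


Manning's equation gives V = (1/n) * R^(2/3) * S^(1/2).
First, compute R^(2/3) = 2.72^(2/3) = 1.9486.
Next, S^(1/2) = 0.0014^(1/2) = 0.037417.
Then 1/n = 1/0.026 = 38.46.
V = 38.46 * 1.9486 * 0.037417 = 2.8042 m/s.

2.8042


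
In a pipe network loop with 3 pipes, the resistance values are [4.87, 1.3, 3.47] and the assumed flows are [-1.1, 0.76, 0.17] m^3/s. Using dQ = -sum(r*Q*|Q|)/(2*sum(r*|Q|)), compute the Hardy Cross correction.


Numerator terms (r*Q*|Q|): 4.87*-1.1*|-1.1| = -5.8927; 1.3*0.76*|0.76| = 0.7509; 3.47*0.17*|0.17| = 0.1003.
Sum of numerator = -5.0415.
Denominator terms (r*|Q|): 4.87*|-1.1| = 5.357; 1.3*|0.76| = 0.988; 3.47*|0.17| = 0.5899.
2 * sum of denominator = 2 * 6.9349 = 13.8698.
dQ = --5.0415 / 13.8698 = 0.3635 m^3/s.

0.3635


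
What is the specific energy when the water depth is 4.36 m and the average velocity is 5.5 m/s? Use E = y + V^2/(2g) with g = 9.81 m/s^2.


Specific energy E = y + V^2/(2g).
Velocity head = V^2/(2g) = 5.5^2 / (2*9.81) = 30.25 / 19.62 = 1.5418 m.
E = 4.36 + 1.5418 = 5.9018 m.

5.9018


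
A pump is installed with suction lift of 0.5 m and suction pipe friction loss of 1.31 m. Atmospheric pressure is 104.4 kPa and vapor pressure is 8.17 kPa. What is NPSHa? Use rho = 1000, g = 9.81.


NPSHa = p_atm/(rho*g) - z_s - hf_s - p_vap/(rho*g).
p_atm/(rho*g) = 104.4*1000 / (1000*9.81) = 10.642 m.
p_vap/(rho*g) = 8.17*1000 / (1000*9.81) = 0.833 m.
NPSHa = 10.642 - 0.5 - 1.31 - 0.833
      = 8.0 m.

8.0


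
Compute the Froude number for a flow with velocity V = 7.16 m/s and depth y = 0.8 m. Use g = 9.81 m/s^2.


The Froude number is defined as Fr = V / sqrt(g*y).
g*y = 9.81 * 0.8 = 7.848.
sqrt(g*y) = sqrt(7.848) = 2.8014.
Fr = 7.16 / 2.8014 = 2.5558.

2.5558


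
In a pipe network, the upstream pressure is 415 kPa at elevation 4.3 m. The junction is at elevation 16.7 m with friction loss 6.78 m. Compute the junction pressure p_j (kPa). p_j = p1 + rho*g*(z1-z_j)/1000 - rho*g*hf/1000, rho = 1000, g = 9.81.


Junction pressure: p_j = p1 + rho*g*(z1 - z_j)/1000 - rho*g*hf/1000.
Elevation term = 1000*9.81*(4.3 - 16.7)/1000 = -121.644 kPa.
Friction term = 1000*9.81*6.78/1000 = 66.512 kPa.
p_j = 415 + -121.644 - 66.512 = 226.84 kPa.

226.84


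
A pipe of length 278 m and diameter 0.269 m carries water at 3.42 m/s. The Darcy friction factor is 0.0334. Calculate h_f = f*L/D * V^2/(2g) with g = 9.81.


Darcy-Weisbach equation: h_f = f * (L/D) * V^2/(2g).
f * L/D = 0.0334 * 278/0.269 = 34.5175.
V^2/(2g) = 3.42^2 / (2*9.81) = 11.6964 / 19.62 = 0.5961 m.
h_f = 34.5175 * 0.5961 = 20.577 m.

20.577


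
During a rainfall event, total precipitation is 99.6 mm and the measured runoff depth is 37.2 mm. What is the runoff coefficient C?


The runoff coefficient C = runoff depth / rainfall depth.
C = 37.2 / 99.6
  = 0.3735.

0.3735


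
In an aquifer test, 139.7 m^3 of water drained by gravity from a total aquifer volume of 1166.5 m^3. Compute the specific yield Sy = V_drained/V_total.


Specific yield Sy = Volume drained / Total volume.
Sy = 139.7 / 1166.5
   = 0.1198.

0.1198


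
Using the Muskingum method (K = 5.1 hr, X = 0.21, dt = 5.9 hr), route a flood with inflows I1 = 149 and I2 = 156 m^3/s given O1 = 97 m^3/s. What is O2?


Muskingum coefficients:
denom = 2*K*(1-X) + dt = 2*5.1*(1-0.21) + 5.9 = 13.958.
C0 = (dt - 2*K*X)/denom = (5.9 - 2*5.1*0.21)/13.958 = 0.2692.
C1 = (dt + 2*K*X)/denom = (5.9 + 2*5.1*0.21)/13.958 = 0.5762.
C2 = (2*K*(1-X) - dt)/denom = 0.1546.
O2 = C0*I2 + C1*I1 + C2*O1
   = 0.2692*156 + 0.5762*149 + 0.1546*97
   = 142.85 m^3/s.

142.85


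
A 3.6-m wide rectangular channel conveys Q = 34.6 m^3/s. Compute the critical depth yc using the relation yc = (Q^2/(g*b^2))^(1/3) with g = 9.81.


Using yc = (Q^2 / (g * b^2))^(1/3):
Q^2 = 34.6^2 = 1197.16.
g * b^2 = 9.81 * 3.6^2 = 9.81 * 12.96 = 127.14.
Q^2 / (g*b^2) = 1197.16 / 127.14 = 9.4161.
yc = 9.4161^(1/3) = 2.1117 m.

2.1117


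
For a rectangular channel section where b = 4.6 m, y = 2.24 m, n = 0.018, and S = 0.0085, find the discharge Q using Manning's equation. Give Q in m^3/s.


For a rectangular channel, the cross-sectional area A = b * y = 4.6 * 2.24 = 10.3 m^2.
The wetted perimeter P = b + 2y = 4.6 + 2*2.24 = 9.08 m.
Hydraulic radius R = A/P = 10.3/9.08 = 1.1348 m.
Velocity V = (1/n)*R^(2/3)*S^(1/2) = (1/0.018)*1.1348^(2/3)*0.0085^(1/2) = 5.5725 m/s.
Discharge Q = A * V = 10.3 * 5.5725 = 57.419 m^3/s.

57.419


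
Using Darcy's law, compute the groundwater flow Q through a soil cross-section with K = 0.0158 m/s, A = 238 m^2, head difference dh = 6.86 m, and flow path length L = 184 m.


Darcy's law: Q = K * A * i, where i = dh/L.
Hydraulic gradient i = 6.86 / 184 = 0.037283.
Q = 0.0158 * 238 * 0.037283
  = 0.1402 m^3/s.

0.1402


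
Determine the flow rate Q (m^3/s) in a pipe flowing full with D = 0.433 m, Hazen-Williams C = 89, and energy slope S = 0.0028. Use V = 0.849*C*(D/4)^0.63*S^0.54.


For a full circular pipe, R = D/4 = 0.433/4 = 0.1082 m.
V = 0.849 * 89 * 0.1082^0.63 * 0.0028^0.54
  = 0.849 * 89 * 0.246428 * 0.041828
  = 0.7788 m/s.
Pipe area A = pi*D^2/4 = pi*0.433^2/4 = 0.1473 m^2.
Q = A * V = 0.1473 * 0.7788 = 0.1147 m^3/s.

0.1147


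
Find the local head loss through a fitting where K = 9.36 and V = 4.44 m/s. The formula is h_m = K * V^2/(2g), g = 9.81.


Minor loss formula: h_m = K * V^2/(2g).
V^2 = 4.44^2 = 19.7136.
V^2/(2g) = 19.7136 / 19.62 = 1.0048 m.
h_m = 9.36 * 1.0048 = 9.4047 m.

9.4047


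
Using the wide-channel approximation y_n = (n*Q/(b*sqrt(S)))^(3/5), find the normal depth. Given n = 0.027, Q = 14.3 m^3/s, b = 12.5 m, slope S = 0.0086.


We use the wide-channel approximation y_n = (n*Q/(b*sqrt(S)))^(3/5).
sqrt(S) = sqrt(0.0086) = 0.092736.
Numerator: n*Q = 0.027 * 14.3 = 0.3861.
Denominator: b*sqrt(S) = 12.5 * 0.092736 = 1.1592.
arg = 0.3331.
y_n = 0.3331^(3/5) = 0.517 m.

0.517


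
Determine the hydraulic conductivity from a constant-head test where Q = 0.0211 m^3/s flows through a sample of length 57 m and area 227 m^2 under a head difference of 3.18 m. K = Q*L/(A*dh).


From K = Q*L / (A*dh):
Numerator: Q*L = 0.0211 * 57 = 1.2027.
Denominator: A*dh = 227 * 3.18 = 721.86.
K = 1.2027 / 721.86 = 0.001666 m/s.

0.001666


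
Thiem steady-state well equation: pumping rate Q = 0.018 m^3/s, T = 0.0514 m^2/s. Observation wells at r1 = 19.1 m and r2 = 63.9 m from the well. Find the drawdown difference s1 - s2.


Thiem equation: s1 - s2 = Q/(2*pi*T) * ln(r2/r1).
ln(r2/r1) = ln(63.9/19.1) = 1.2076.
Q/(2*pi*T) = 0.018 / (2*pi*0.0514) = 0.018 / 0.323 = 0.0557.
s1 - s2 = 0.0557 * 1.2076 = 0.0673 m.

0.0673


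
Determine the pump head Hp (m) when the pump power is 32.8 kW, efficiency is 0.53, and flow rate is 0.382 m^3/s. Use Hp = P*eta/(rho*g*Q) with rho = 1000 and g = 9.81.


Pump head formula: Hp = P * eta / (rho * g * Q).
Numerator: P * eta = 32.8 * 1000 * 0.53 = 17384.0 W.
Denominator: rho * g * Q = 1000 * 9.81 * 0.382 = 3747.42.
Hp = 17384.0 / 3747.42 = 4.64 m.

4.64


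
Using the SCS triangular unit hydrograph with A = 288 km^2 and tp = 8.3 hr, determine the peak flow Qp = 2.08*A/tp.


SCS formula: Qp = 2.08 * A / tp.
Qp = 2.08 * 288 / 8.3
   = 599.04 / 8.3
   = 72.17 m^3/s per cm.

72.17


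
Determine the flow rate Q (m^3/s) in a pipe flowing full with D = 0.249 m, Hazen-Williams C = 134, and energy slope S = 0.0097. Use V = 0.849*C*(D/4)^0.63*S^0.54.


For a full circular pipe, R = D/4 = 0.249/4 = 0.0622 m.
V = 0.849 * 134 * 0.0622^0.63 * 0.0097^0.54
  = 0.849 * 134 * 0.173903 * 0.081819
  = 1.6187 m/s.
Pipe area A = pi*D^2/4 = pi*0.249^2/4 = 0.0487 m^2.
Q = A * V = 0.0487 * 1.6187 = 0.0788 m^3/s.

0.0788


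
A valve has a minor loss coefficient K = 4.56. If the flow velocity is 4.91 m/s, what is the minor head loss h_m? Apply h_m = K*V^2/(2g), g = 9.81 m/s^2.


Minor loss formula: h_m = K * V^2/(2g).
V^2 = 4.91^2 = 24.1081.
V^2/(2g) = 24.1081 / 19.62 = 1.2288 m.
h_m = 4.56 * 1.2288 = 5.6031 m.

5.6031


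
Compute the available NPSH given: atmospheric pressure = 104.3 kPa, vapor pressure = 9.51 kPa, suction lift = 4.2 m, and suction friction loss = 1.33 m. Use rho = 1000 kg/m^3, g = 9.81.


NPSHa = p_atm/(rho*g) - z_s - hf_s - p_vap/(rho*g).
p_atm/(rho*g) = 104.3*1000 / (1000*9.81) = 10.632 m.
p_vap/(rho*g) = 9.51*1000 / (1000*9.81) = 0.969 m.
NPSHa = 10.632 - 4.2 - 1.33 - 0.969
      = 4.13 m.

4.13


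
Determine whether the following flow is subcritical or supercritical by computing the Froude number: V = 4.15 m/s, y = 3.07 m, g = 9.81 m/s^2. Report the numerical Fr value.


The Froude number is defined as Fr = V / sqrt(g*y).
g*y = 9.81 * 3.07 = 30.1167.
sqrt(g*y) = sqrt(30.1167) = 5.4879.
Fr = 4.15 / 5.4879 = 0.7562.
Since Fr < 1, the flow is subcritical.

0.7562


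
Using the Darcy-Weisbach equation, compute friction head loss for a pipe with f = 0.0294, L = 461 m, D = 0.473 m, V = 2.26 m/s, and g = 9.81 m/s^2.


Darcy-Weisbach equation: h_f = f * (L/D) * V^2/(2g).
f * L/D = 0.0294 * 461/0.473 = 28.6541.
V^2/(2g) = 2.26^2 / (2*9.81) = 5.1076 / 19.62 = 0.2603 m.
h_f = 28.6541 * 0.2603 = 7.459 m.

7.459


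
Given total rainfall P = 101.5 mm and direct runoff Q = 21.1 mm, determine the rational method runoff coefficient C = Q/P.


The runoff coefficient C = runoff depth / rainfall depth.
C = 21.1 / 101.5
  = 0.2079.

0.2079


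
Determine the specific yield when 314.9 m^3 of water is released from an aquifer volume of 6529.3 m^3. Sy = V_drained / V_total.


Specific yield Sy = Volume drained / Total volume.
Sy = 314.9 / 6529.3
   = 0.0482.

0.0482


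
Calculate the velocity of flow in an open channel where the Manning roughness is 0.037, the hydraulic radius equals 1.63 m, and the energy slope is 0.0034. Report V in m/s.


Manning's equation gives V = (1/n) * R^(2/3) * S^(1/2).
First, compute R^(2/3) = 1.63^(2/3) = 1.385.
Next, S^(1/2) = 0.0034^(1/2) = 0.05831.
Then 1/n = 1/0.037 = 27.03.
V = 27.03 * 1.385 * 0.05831 = 2.1827 m/s.

2.1827


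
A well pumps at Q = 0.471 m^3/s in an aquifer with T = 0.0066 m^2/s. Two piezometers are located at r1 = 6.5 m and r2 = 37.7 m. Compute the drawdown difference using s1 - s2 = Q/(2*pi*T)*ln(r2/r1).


Thiem equation: s1 - s2 = Q/(2*pi*T) * ln(r2/r1).
ln(r2/r1) = ln(37.7/6.5) = 1.7579.
Q/(2*pi*T) = 0.471 / (2*pi*0.0066) = 0.471 / 0.0415 = 11.3579.
s1 - s2 = 11.3579 * 1.7579 = 19.9655 m.

19.9655


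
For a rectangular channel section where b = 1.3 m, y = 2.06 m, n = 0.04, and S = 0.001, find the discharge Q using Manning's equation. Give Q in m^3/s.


For a rectangular channel, the cross-sectional area A = b * y = 1.3 * 2.06 = 2.68 m^2.
The wetted perimeter P = b + 2y = 1.3 + 2*2.06 = 5.42 m.
Hydraulic radius R = A/P = 2.68/5.42 = 0.4941 m.
Velocity V = (1/n)*R^(2/3)*S^(1/2) = (1/0.04)*0.4941^(2/3)*0.001^(1/2) = 0.4941 m/s.
Discharge Q = A * V = 2.68 * 0.4941 = 1.323 m^3/s.

1.323


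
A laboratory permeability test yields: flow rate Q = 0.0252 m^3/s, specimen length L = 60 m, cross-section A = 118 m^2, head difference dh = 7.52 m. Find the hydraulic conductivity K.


From K = Q*L / (A*dh):
Numerator: Q*L = 0.0252 * 60 = 1.512.
Denominator: A*dh = 118 * 7.52 = 887.36.
K = 1.512 / 887.36 = 0.001704 m/s.

0.001704


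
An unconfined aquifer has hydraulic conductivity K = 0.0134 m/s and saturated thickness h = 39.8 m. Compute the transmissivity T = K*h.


Transmissivity is defined as T = K * h.
T = 0.0134 * 39.8
  = 0.5333 m^2/s.

0.5333


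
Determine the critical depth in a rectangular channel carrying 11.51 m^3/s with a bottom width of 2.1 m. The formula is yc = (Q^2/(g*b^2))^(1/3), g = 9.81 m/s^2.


Using yc = (Q^2 / (g * b^2))^(1/3):
Q^2 = 11.51^2 = 132.48.
g * b^2 = 9.81 * 2.1^2 = 9.81 * 4.41 = 43.26.
Q^2 / (g*b^2) = 132.48 / 43.26 = 3.0624.
yc = 3.0624^(1/3) = 1.4522 m.

1.4522


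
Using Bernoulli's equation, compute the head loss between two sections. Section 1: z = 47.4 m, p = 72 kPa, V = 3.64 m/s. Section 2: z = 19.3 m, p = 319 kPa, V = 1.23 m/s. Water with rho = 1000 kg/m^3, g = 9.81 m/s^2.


Total head at each section: H = z + p/(rho*g) + V^2/(2g).
H1 = 47.4 + 72*1000/(1000*9.81) + 3.64^2/(2*9.81)
   = 47.4 + 7.339 + 0.6753
   = 55.415 m.
H2 = 19.3 + 319*1000/(1000*9.81) + 1.23^2/(2*9.81)
   = 19.3 + 32.518 + 0.0771
   = 51.895 m.
h_L = H1 - H2 = 55.415 - 51.895 = 3.52 m.

3.52


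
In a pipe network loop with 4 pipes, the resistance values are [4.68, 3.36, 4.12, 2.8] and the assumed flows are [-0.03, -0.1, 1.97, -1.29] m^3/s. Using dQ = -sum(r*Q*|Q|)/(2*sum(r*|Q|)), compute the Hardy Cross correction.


Numerator terms (r*Q*|Q|): 4.68*-0.03*|-0.03| = -0.0042; 3.36*-0.1*|-0.1| = -0.0336; 4.12*1.97*|1.97| = 15.9893; 2.8*-1.29*|-1.29| = -4.6595.
Sum of numerator = 11.292.
Denominator terms (r*|Q|): 4.68*|-0.03| = 0.1404; 3.36*|-0.1| = 0.336; 4.12*|1.97| = 8.1164; 2.8*|-1.29| = 3.612.
2 * sum of denominator = 2 * 12.2048 = 24.4096.
dQ = -11.292 / 24.4096 = -0.4626 m^3/s.

-0.4626


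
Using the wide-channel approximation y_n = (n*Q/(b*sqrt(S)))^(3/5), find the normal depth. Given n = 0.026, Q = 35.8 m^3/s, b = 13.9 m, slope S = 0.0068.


We use the wide-channel approximation y_n = (n*Q/(b*sqrt(S)))^(3/5).
sqrt(S) = sqrt(0.0068) = 0.082462.
Numerator: n*Q = 0.026 * 35.8 = 0.9308.
Denominator: b*sqrt(S) = 13.9 * 0.082462 = 1.146222.
arg = 0.8121.
y_n = 0.8121^(3/5) = 0.8826 m.

0.8826


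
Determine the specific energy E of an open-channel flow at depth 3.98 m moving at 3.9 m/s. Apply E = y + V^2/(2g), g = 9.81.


Specific energy E = y + V^2/(2g).
Velocity head = V^2/(2g) = 3.9^2 / (2*9.81) = 15.21 / 19.62 = 0.7752 m.
E = 3.98 + 0.7752 = 4.7552 m.

4.7552


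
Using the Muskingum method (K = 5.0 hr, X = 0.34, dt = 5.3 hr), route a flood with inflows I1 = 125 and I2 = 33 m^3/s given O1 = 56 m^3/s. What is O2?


Muskingum coefficients:
denom = 2*K*(1-X) + dt = 2*5.0*(1-0.34) + 5.3 = 11.9.
C0 = (dt - 2*K*X)/denom = (5.3 - 2*5.0*0.34)/11.9 = 0.1597.
C1 = (dt + 2*K*X)/denom = (5.3 + 2*5.0*0.34)/11.9 = 0.7311.
C2 = (2*K*(1-X) - dt)/denom = 0.1092.
O2 = C0*I2 + C1*I1 + C2*O1
   = 0.1597*33 + 0.7311*125 + 0.1092*56
   = 102.77 m^3/s.

102.77


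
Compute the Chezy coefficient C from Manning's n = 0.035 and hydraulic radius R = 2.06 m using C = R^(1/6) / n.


The Chezy coefficient relates to Manning's n through C = R^(1/6) / n.
R^(1/6) = 2.06^(1/6) = 1.128005.
C = 1.128005 / 0.035 = 32.23 m^(1/2)/s.

32.23


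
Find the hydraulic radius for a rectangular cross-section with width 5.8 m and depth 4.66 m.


For a rectangular section:
Flow area A = b * y = 5.8 * 4.66 = 27.03 m^2.
Wetted perimeter P = b + 2y = 5.8 + 2*4.66 = 15.12 m.
Hydraulic radius R = A/P = 27.03 / 15.12 = 1.7876 m.

1.7876


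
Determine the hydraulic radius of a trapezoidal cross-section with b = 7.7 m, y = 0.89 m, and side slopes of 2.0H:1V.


For a trapezoidal section with side slope z:
A = (b + z*y)*y = (7.7 + 2.0*0.89)*0.89 = 8.437 m^2.
P = b + 2*y*sqrt(1 + z^2) = 7.7 + 2*0.89*sqrt(1 + 2.0^2) = 11.68 m.
R = A/P = 8.437 / 11.68 = 0.7224 m.

0.7224


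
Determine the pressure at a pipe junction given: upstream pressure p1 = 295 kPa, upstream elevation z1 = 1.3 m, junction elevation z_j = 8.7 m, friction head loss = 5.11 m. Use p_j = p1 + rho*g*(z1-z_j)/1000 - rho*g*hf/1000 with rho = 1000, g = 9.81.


Junction pressure: p_j = p1 + rho*g*(z1 - z_j)/1000 - rho*g*hf/1000.
Elevation term = 1000*9.81*(1.3 - 8.7)/1000 = -72.594 kPa.
Friction term = 1000*9.81*5.11/1000 = 50.129 kPa.
p_j = 295 + -72.594 - 50.129 = 172.28 kPa.

172.28


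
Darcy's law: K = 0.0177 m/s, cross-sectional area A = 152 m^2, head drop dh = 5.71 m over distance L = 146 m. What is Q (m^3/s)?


Darcy's law: Q = K * A * i, where i = dh/L.
Hydraulic gradient i = 5.71 / 146 = 0.03911.
Q = 0.0177 * 152 * 0.03911
  = 0.1052 m^3/s.

0.1052


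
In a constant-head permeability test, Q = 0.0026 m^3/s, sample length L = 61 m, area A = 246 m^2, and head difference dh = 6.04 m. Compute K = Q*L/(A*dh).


From K = Q*L / (A*dh):
Numerator: Q*L = 0.0026 * 61 = 0.1586.
Denominator: A*dh = 246 * 6.04 = 1485.84.
K = 0.1586 / 1485.84 = 0.000107 m/s.

0.000107


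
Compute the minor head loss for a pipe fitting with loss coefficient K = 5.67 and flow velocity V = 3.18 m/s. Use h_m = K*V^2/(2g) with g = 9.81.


Minor loss formula: h_m = K * V^2/(2g).
V^2 = 3.18^2 = 10.1124.
V^2/(2g) = 10.1124 / 19.62 = 0.5154 m.
h_m = 5.67 * 0.5154 = 2.9224 m.

2.9224


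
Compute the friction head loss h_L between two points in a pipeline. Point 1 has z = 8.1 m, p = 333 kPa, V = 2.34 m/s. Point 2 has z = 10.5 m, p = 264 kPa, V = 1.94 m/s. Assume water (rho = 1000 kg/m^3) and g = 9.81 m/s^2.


Total head at each section: H = z + p/(rho*g) + V^2/(2g).
H1 = 8.1 + 333*1000/(1000*9.81) + 2.34^2/(2*9.81)
   = 8.1 + 33.945 + 0.2791
   = 42.324 m.
H2 = 10.5 + 264*1000/(1000*9.81) + 1.94^2/(2*9.81)
   = 10.5 + 26.911 + 0.1918
   = 37.603 m.
h_L = H1 - H2 = 42.324 - 37.603 = 4.721 m.

4.721


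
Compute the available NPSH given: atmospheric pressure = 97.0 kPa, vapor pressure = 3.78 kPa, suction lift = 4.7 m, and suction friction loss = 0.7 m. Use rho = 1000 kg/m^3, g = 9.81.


NPSHa = p_atm/(rho*g) - z_s - hf_s - p_vap/(rho*g).
p_atm/(rho*g) = 97.0*1000 / (1000*9.81) = 9.888 m.
p_vap/(rho*g) = 3.78*1000 / (1000*9.81) = 0.385 m.
NPSHa = 9.888 - 4.7 - 0.7 - 0.385
      = 4.1 m.

4.1


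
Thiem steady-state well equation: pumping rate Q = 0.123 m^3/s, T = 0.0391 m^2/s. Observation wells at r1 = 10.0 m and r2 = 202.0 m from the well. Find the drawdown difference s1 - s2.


Thiem equation: s1 - s2 = Q/(2*pi*T) * ln(r2/r1).
ln(r2/r1) = ln(202.0/10.0) = 3.0057.
Q/(2*pi*T) = 0.123 / (2*pi*0.0391) = 0.123 / 0.2457 = 0.5007.
s1 - s2 = 0.5007 * 3.0057 = 1.5048 m.

1.5048


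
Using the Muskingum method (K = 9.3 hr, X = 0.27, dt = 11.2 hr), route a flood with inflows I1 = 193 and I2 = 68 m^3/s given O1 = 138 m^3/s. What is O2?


Muskingum coefficients:
denom = 2*K*(1-X) + dt = 2*9.3*(1-0.27) + 11.2 = 24.778.
C0 = (dt - 2*K*X)/denom = (11.2 - 2*9.3*0.27)/24.778 = 0.2493.
C1 = (dt + 2*K*X)/denom = (11.2 + 2*9.3*0.27)/24.778 = 0.6547.
C2 = (2*K*(1-X) - dt)/denom = 0.096.
O2 = C0*I2 + C1*I1 + C2*O1
   = 0.2493*68 + 0.6547*193 + 0.096*138
   = 156.55 m^3/s.

156.55


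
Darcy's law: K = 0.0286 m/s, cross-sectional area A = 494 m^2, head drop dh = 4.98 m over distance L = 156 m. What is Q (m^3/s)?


Darcy's law: Q = K * A * i, where i = dh/L.
Hydraulic gradient i = 4.98 / 156 = 0.031923.
Q = 0.0286 * 494 * 0.031923
  = 0.451 m^3/s.

0.451


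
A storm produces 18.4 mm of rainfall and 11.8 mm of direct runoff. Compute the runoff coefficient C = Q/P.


The runoff coefficient C = runoff depth / rainfall depth.
C = 11.8 / 18.4
  = 0.6413.

0.6413


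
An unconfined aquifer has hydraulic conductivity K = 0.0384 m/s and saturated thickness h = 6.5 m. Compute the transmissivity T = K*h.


Transmissivity is defined as T = K * h.
T = 0.0384 * 6.5
  = 0.2496 m^2/s.

0.2496


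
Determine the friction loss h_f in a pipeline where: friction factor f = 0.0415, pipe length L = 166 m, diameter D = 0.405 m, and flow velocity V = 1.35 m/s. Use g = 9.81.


Darcy-Weisbach equation: h_f = f * (L/D) * V^2/(2g).
f * L/D = 0.0415 * 166/0.405 = 17.0099.
V^2/(2g) = 1.35^2 / (2*9.81) = 1.8225 / 19.62 = 0.0929 m.
h_f = 17.0099 * 0.0929 = 1.58 m.

1.58


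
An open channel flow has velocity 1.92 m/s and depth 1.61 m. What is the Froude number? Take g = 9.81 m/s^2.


The Froude number is defined as Fr = V / sqrt(g*y).
g*y = 9.81 * 1.61 = 15.7941.
sqrt(g*y) = sqrt(15.7941) = 3.9742.
Fr = 1.92 / 3.9742 = 0.4831.

0.4831


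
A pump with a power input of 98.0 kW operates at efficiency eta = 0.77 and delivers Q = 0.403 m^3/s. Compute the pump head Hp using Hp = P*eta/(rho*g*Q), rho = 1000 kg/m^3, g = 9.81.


Pump head formula: Hp = P * eta / (rho * g * Q).
Numerator: P * eta = 98.0 * 1000 * 0.77 = 75460.0 W.
Denominator: rho * g * Q = 1000 * 9.81 * 0.403 = 3953.43.
Hp = 75460.0 / 3953.43 = 19.09 m.

19.09
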